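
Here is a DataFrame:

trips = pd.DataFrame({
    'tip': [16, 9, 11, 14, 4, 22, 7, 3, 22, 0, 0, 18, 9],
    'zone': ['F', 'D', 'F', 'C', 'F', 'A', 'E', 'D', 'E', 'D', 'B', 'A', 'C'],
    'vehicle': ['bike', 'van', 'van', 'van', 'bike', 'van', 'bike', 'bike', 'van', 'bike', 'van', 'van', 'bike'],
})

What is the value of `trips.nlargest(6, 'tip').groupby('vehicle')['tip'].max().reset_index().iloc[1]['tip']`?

22

take 6 rows with largest tip:
    tip zone vehicle
5    22    A     van
8    22    E     van
11   18    A     van
0    16    F    bike
3    14    C     van
2    11    F     van
group by vehicle, max of tip:
vehicle
bike    16
van     22
Name: tip, dtype: int64
reset_index():
  vehicle  tip
0    bike   16
1     van   22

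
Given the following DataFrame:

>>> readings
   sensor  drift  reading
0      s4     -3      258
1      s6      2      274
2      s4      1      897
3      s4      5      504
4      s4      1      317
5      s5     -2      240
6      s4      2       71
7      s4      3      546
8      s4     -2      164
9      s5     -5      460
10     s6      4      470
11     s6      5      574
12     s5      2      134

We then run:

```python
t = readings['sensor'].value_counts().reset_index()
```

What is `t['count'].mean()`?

value_counts of sensor:
sensor
s4    7
s6    3
s5    3
Name: count, dtype: int64
reset_index():
  sensor  count
0     s4      7
1     s6      3
2     s5      3
mean of column 'count' → 4.33333333333

4.33333333333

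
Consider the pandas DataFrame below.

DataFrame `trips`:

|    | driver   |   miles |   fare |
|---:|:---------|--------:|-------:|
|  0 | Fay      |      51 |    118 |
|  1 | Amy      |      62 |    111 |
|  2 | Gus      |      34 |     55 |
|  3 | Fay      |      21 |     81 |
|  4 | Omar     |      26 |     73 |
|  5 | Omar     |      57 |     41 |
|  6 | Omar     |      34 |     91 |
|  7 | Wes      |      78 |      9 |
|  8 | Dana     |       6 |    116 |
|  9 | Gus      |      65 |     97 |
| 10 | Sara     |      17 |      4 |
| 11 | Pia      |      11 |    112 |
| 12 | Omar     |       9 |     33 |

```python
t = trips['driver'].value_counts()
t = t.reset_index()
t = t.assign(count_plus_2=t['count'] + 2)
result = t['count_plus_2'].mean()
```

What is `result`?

3.625

value_counts of driver:
driver
Omar    4
Fay     2
Gus     2
Amy     1
Wes     1
Dana    1
Sara    1
Pia     1
Name: count, dtype: int64
reset_index():
  driver  count
0   Omar      4
1    Fay      2
2    Gus      2
3    Amy      1
4    Wes      1
5   Dana      1
6   Sara      1
7    Pia      1
add column count_plus_2 = t['count'] + 2:
  driver  count  count_plus_2
0   Omar      4             6
1    Fay      2             4
2    Gus      2             4
3    Amy      1             3
4    Wes      1             3
5   Dana      1             3
6   Sara      1             3
7    Pia      1             3
Hence 3.625.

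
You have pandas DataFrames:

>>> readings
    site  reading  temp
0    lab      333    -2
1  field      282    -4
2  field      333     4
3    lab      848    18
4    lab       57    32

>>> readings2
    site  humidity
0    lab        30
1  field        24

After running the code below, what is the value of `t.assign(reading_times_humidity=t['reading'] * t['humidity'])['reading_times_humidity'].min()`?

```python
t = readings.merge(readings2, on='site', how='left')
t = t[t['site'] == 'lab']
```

1710

merge on 'site' (how='left') → 5 rows:
    site  reading  temp  humidity
0    lab      333    -2        30
1  field      282    -4        24
2  field      333     4        24
3    lab      848    18        30
4    lab       57    32        30
filter rows where site == 'lab':
  site  reading  temp  humidity
0  lab      333    -2        30
3  lab      848    18        30
4  lab       57    32        30
add column reading_times_humidity = t['reading'] * t['humidity']:
  site  reading  temp  humidity  reading_times_humidity
0  lab      333    -2        30                    9990
3  lab      848    18        30                   25440
4  lab       57    32        30                    1710
Finally, min of column 'reading_times_humidity' = 1710.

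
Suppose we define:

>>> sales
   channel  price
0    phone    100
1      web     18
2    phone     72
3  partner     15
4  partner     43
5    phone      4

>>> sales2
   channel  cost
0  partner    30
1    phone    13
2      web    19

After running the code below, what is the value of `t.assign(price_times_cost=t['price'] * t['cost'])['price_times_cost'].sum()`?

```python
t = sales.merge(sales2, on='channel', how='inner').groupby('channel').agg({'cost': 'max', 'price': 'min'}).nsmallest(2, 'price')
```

502

merge on 'channel' (how='inner') → 6 rows:
   channel  price  cost
0    phone    100    13
1      web     18    19
2    phone     72    13
3  partner     15    30
4  partner     43    30
5    phone      4    13
group by channel: max(cost), min(price):
         cost  price
channel             
partner    30     15
phone      13      4
web        19     18
take 2 rows with smallest price:
         cost  price
channel             
phone      13      4
partner    30     15
add column price_times_cost = t['price'] * t['cost']:
         cost  price  price_times_cost
channel                               
phone      13      4                52
partner    30     15               450
Hence 502.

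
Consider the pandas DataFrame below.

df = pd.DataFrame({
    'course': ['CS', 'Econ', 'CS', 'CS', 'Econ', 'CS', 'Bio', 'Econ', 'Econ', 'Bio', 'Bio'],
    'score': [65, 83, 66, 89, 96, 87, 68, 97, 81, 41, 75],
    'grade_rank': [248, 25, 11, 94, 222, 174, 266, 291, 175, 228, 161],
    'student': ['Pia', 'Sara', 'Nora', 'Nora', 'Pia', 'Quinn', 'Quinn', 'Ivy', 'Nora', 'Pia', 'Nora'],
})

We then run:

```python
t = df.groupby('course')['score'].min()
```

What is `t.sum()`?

187

group by course, min of score:
course
Bio     41
CS      65
Econ    81
Name: score, dtype: int64
sum of the resulting series → 187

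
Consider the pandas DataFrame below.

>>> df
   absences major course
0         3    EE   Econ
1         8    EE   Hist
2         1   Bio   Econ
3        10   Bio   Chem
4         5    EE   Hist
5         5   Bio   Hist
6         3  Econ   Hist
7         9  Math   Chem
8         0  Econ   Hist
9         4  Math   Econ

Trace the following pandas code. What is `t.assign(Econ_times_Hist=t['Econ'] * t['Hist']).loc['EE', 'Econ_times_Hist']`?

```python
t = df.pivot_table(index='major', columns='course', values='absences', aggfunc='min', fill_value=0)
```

pivot: rows=major, cols=course, min(absences):
course  Chem  Econ  Hist
major                   
Bio       10     1     5
EE         0     3     5
Econ       0     0     0
Math       9     4     0
add column Econ_times_Hist = t['Econ'] * t['Hist']:
course  Chem  Econ  Hist  Econ_times_Hist
major                                    
Bio       10     1     5                5
EE         0     3     5               15
Econ       0     0     0                0
Math       9     4     0                0

15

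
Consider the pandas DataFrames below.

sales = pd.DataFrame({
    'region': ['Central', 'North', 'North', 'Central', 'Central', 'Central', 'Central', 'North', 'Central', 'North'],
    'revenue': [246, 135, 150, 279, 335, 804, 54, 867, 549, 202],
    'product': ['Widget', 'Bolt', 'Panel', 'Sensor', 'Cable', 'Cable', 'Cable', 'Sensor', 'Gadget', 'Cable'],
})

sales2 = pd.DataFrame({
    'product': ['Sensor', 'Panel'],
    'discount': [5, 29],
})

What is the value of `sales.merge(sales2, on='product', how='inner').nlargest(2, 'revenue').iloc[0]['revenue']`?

867

merge on 'product' (how='inner') → 3 rows:
    region  revenue product  discount
0    North      150   Panel        29
1  Central      279  Sensor         5
2    North      867  Sensor         5
take 2 rows with largest revenue:
    region  revenue product  discount
2    North      867  Sensor         5
1  Central      279  Sensor         5
value at position 0, column 'revenue' → 867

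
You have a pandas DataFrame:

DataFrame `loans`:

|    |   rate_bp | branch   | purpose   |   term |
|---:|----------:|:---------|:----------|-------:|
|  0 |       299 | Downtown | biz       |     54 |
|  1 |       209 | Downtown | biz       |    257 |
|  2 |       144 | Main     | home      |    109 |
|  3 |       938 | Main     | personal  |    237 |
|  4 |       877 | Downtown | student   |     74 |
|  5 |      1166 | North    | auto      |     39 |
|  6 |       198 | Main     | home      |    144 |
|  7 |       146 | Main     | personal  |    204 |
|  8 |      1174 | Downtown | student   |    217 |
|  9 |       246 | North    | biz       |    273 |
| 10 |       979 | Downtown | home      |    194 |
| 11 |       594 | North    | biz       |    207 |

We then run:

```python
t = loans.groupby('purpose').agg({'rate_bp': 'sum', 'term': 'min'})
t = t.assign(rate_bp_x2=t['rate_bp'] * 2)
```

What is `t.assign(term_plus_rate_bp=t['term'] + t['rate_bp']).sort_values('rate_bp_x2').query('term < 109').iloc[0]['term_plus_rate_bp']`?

1205

group by purpose: sum(rate_bp), min(term):
          rate_bp  term
purpose                
auto         1166    39
biz          1348    54
home         1321   109
personal     1084   204
student      2051    74
add column rate_bp_x2 = t['rate_bp'] * 2:
          rate_bp  term  rate_bp_x2
purpose                            
auto         1166    39        2332
biz          1348    54        2696
home         1321   109        2642
personal     1084   204        2168
student      2051    74        4102
add column term_plus_rate_bp = t['term'] + t['rate_bp']:
          rate_bp  term  rate_bp_x2  term_plus_rate_bp
purpose                                               
auto         1166    39        2332               1205
biz          1348    54        2696               1402
home         1321   109        2642               1430
personal     1084   204        2168               1288
student      2051    74        4102               2125
sort by rate_bp_x2:
          rate_bp  term  rate_bp_x2  term_plus_rate_bp
purpose                                               
personal     1084   204        2168               1288
auto         1166    39        2332               1205
home         1321   109        2642               1430
biz          1348    54        2696               1402
student      2051    74        4102               2125
filter rows where term < 109:
         rate_bp  term  rate_bp_x2  term_plus_rate_bp
purpose                                              
auto        1166    39        2332               1205
biz         1348    54        2696               1402
student     2051    74        4102               2125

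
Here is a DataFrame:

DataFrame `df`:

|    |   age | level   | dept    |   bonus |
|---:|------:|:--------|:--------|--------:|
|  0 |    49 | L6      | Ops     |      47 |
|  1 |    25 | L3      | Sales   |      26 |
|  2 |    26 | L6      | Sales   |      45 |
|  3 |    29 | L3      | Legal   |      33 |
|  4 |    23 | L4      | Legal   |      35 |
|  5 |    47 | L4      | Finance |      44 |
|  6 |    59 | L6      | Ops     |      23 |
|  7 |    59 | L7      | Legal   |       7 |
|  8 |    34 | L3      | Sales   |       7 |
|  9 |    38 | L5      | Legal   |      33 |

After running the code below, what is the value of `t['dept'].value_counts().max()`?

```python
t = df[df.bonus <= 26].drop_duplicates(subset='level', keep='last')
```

filter rows where bonus <= 26:
   age level   dept  bonus
1   25    L3  Sales     26
6   59    L6    Ops     23
7   59    L7  Legal      7
8   34    L3  Sales      7
drop duplicate level (keep=last):
   age level   dept  bonus
6   59    L6    Ops     23
7   59    L7  Legal      7
8   34    L3  Sales      7
value_counts of dept:
dept
Ops      1
Legal    1
Sales    1
Name: count, dtype: int64
Hence 1.

1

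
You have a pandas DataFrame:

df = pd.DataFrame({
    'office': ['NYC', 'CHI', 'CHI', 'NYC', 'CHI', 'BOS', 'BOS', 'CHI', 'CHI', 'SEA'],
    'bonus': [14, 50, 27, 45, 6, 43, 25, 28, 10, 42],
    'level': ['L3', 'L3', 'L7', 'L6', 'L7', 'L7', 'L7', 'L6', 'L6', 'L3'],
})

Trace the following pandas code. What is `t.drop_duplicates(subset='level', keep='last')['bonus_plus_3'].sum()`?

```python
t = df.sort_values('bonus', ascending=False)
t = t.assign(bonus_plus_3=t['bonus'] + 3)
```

39

sort by bonus descending:
  office  bonus level
1    CHI     50    L3
3    NYC     45    L6
5    BOS     43    L7
9    SEA     42    L3
7    CHI     28    L6
2    CHI     27    L7
6    BOS     25    L7
0    NYC     14    L3
8    CHI     10    L6
4    CHI      6    L7
add column bonus_plus_3 = t['bonus'] + 3:
  office  bonus level  bonus_plus_3
1    CHI     50    L3            53
3    NYC     45    L6            48
5    BOS     43    L7            46
9    SEA     42    L3            45
7    CHI     28    L6            31
2    CHI     27    L7            30
6    BOS     25    L7            28
0    NYC     14    L3            17
8    CHI     10    L6            13
4    CHI      6    L7             9
drop duplicate level (keep=last):
  office  bonus level  bonus_plus_3
0    NYC     14    L3            17
8    CHI     10    L6            13
4    CHI      6    L7             9
Reading off the sum of column 'bonus_plus_3', we get 39.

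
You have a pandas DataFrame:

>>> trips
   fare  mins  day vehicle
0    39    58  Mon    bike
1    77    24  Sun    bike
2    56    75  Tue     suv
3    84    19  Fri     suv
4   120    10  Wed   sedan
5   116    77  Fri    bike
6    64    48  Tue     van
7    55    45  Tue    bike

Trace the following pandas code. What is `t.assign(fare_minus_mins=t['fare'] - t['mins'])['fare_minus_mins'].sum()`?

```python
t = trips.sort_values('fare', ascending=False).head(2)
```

149

sort by fare descending:
   fare  mins  day vehicle
4   120    10  Wed   sedan
5   116    77  Fri    bike
3    84    19  Fri     suv
1    77    24  Sun    bike
6    64    48  Tue     van
2    56    75  Tue     suv
7    55    45  Tue    bike
0    39    58  Mon    bike
take first 2 rows:
   fare  mins  day vehicle
4   120    10  Wed   sedan
5   116    77  Fri    bike
add column fare_minus_mins = t['fare'] - t['mins']:
   fare  mins  day vehicle  fare_minus_mins
4   120    10  Wed   sedan              110
5   116    77  Fri    bike               39
sum of column 'fare_minus_mins' → 149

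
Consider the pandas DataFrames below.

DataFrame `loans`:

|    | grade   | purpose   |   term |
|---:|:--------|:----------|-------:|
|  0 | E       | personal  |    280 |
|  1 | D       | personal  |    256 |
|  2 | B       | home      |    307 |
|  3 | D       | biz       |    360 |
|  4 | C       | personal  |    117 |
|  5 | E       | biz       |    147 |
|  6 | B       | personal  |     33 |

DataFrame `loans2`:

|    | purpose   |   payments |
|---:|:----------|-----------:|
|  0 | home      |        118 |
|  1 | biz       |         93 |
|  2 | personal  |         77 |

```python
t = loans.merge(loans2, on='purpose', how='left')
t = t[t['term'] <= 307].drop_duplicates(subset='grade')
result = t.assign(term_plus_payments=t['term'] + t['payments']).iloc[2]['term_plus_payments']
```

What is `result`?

merge on 'purpose' (how='left') → 7 rows:
  grade   purpose  term  payments
0     E  personal   280        77
1     D  personal   256        77
2     B      home   307       118
3     D       biz   360        93
4     C  personal   117        77
5     E       biz   147        93
6     B  personal    33        77
filter rows where term <= 307:
  grade   purpose  term  payments
0     E  personal   280        77
1     D  personal   256        77
2     B      home   307       118
4     C  personal   117        77
5     E       biz   147        93
6     B  personal    33        77
drop duplicate grade (keep=first):
  grade   purpose  term  payments
0     E  personal   280        77
1     D  personal   256        77
2     B      home   307       118
4     C  personal   117        77
add column term_plus_payments = t['term'] + t['payments']:
  grade   purpose  term  payments  term_plus_payments
0     E  personal   280        77                 357
1     D  personal   256        77                 333
2     B      home   307       118                 425
4     C  personal   117        77                 194
Then the value at position 2, column 'term_plus_payments': 425

425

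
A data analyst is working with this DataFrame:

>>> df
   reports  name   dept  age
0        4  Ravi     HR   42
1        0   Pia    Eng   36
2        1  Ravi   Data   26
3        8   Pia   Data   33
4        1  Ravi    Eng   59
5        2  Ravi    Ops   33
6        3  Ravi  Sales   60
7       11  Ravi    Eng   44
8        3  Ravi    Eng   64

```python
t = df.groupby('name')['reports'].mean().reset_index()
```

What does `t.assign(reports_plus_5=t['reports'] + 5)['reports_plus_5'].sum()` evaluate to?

group by name, mean of reports:
name
Pia     4.000000
Ravi    3.571429
Name: reports, dtype: float64
reset_index():
   name   reports
0   Pia  4.000000
1  Ravi  3.571429
add column reports_plus_5 = t['reports'] + 5:
   name   reports  reports_plus_5
0   Pia  4.000000        9.000000
1  Ravi  3.571429        8.571429
Then the sum of column 'reports_plus_5': 17.5714285714

17.5714285714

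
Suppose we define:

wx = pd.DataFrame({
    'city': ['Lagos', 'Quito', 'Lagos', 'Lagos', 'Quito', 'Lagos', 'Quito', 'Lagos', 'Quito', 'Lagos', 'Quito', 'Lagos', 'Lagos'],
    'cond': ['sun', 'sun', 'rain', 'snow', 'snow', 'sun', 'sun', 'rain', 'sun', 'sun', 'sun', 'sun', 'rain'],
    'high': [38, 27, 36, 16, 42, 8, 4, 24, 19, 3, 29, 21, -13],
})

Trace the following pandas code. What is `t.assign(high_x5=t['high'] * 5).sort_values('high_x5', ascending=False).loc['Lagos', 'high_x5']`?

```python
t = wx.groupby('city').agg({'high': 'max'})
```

group by city, max of high:
       high
city       
Lagos    38
Quito    42
add column high_x5 = t['high'] * 5:
       high  high_x5
city                
Lagos    38      190
Quito    42      210
sort by high_x5 descending:
       high  high_x5
city                
Quito    42      210
Lagos    38      190
Then the value at row 'Lagos', column 'high_x5': 190

190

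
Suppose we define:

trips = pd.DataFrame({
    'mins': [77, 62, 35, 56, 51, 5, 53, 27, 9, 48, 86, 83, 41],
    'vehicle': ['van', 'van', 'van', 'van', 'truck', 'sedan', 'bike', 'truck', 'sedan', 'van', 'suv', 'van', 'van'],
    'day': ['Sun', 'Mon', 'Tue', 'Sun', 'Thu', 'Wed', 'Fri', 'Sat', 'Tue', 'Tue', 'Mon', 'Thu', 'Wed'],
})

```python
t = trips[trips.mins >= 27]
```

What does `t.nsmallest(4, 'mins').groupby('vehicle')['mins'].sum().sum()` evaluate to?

151

filter rows where mins >= 27:
    mins vehicle  day
0     77     van  Sun
1     62     van  Mon
2     35     van  Tue
3     56     van  Sun
4     51   truck  Thu
6     53    bike  Fri
7     27   truck  Sat
9     48     van  Tue
10    86     suv  Mon
11    83     van  Thu
12    41     van  Wed
take 4 rows with smallest mins:
    mins vehicle  day
7     27   truck  Sat
2     35     van  Tue
12    41     van  Wed
9     48     van  Tue
group by vehicle, sum of mins:
vehicle
truck     27
van      124
Name: mins, dtype: int64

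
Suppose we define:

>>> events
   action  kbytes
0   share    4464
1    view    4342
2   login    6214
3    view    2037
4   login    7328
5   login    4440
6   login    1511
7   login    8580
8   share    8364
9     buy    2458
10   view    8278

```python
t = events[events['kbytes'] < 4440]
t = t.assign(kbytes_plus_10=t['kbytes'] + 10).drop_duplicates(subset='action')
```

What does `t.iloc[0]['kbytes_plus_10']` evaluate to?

filter rows where kbytes < 4440:
  action  kbytes
1   view    4342
3   view    2037
6  login    1511
9    buy    2458
add column kbytes_plus_10 = t['kbytes'] + 10:
  action  kbytes  kbytes_plus_10
1   view    4342            4352
3   view    2037            2047
6  login    1511            1521
9    buy    2458            2468
drop duplicate action (keep=first):
  action  kbytes  kbytes_plus_10
1   view    4342            4352
6  login    1511            1521
9    buy    2458            2468
Then the value at position 0, column 'kbytes_plus_10': 4352

4352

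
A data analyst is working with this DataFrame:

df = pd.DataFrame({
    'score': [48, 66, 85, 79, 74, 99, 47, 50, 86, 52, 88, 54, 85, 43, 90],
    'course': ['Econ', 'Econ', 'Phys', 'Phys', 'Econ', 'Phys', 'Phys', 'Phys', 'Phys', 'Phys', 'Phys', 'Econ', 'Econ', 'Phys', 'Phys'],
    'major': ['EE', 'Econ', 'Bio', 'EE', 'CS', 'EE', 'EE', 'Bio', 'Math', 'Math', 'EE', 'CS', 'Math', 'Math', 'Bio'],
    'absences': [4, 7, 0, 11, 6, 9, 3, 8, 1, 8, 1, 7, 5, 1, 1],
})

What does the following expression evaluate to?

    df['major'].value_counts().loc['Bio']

value_counts of major:
major
EE      5
Math    4
Bio     3
CS      2
Econ    1
Name: count, dtype: int64

3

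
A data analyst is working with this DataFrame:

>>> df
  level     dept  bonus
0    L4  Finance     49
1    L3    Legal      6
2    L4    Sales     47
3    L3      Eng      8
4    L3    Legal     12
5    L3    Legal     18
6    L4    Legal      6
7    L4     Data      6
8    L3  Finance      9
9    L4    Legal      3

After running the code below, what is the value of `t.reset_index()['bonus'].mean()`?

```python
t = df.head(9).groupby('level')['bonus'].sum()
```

take first 9 rows:
  level     dept  bonus
0    L4  Finance     49
1    L3    Legal      6
2    L4    Sales     47
3    L3      Eng      8
4    L3    Legal     12
5    L3    Legal     18
6    L4    Legal      6
7    L4     Data      6
8    L3  Finance      9
group by level, sum of bonus:
level
L3     53
L4    108
Name: bonus, dtype: int64
reset_index():
  level  bonus
0    L3     53
1    L4    108
Hence 80.5.

80.5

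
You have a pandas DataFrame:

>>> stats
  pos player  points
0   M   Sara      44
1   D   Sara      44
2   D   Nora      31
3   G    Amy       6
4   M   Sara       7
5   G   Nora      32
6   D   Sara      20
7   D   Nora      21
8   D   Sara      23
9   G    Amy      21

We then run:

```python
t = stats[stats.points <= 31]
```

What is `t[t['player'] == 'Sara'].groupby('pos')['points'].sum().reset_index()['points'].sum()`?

filter rows where points <= 31:
  pos player  points
2   D   Nora      31
3   G    Amy       6
4   M   Sara       7
6   D   Sara      20
7   D   Nora      21
8   D   Sara      23
9   G    Amy      21
filter rows where player == 'Sara':
  pos player  points
4   M   Sara       7
6   D   Sara      20
8   D   Sara      23
group by pos, sum of points:
pos
D    43
M     7
Name: points, dtype: int64
reset_index():
  pos  points
0   D      43
1   M       7
Taking the sum of column 'points' gives 50.

50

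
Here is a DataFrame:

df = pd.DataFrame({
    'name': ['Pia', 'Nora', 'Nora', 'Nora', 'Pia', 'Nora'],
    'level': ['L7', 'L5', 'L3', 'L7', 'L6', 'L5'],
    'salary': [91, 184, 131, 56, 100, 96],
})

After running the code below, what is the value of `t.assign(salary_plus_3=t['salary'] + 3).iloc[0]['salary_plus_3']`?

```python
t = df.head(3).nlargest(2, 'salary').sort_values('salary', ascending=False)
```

187

take first 3 rows:
   name level  salary
0   Pia    L7      91
1  Nora    L5     184
2  Nora    L3     131
take 2 rows with largest salary:
   name level  salary
1  Nora    L5     184
2  Nora    L3     131
sort by salary descending:
   name level  salary
1  Nora    L5     184
2  Nora    L3     131
add column salary_plus_3 = t['salary'] + 3:
   name level  salary  salary_plus_3
1  Nora    L5     184            187
2  Nora    L3     131            134
value at position 0, column 'salary_plus_3' → 187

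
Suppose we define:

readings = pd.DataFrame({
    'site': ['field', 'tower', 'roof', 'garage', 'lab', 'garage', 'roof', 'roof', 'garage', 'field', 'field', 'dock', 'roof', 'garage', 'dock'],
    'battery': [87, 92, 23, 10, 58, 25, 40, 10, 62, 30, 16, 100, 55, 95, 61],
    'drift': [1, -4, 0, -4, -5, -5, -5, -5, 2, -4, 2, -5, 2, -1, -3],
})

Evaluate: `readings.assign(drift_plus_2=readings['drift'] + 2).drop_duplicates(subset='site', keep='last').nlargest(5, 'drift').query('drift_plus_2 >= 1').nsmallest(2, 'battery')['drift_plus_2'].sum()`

8

add column drift_plus_2 = readings['drift'] + 2:
      site  battery  drift  drift_plus_2
0    field       87      1             3
1    tower       92     -4            -2
2     roof       23      0             2
3   garage       10     -4            -2
4      lab       58     -5            -3
5   garage       25     -5            -3
6     roof       40     -5            -3
7     roof       10     -5            -3
8   garage       62      2             4
9    field       30     -4            -2
10   field       16      2             4
11    dock      100     -5            -3
12    roof       55      2             4
13  garage       95     -1             1
14    dock       61     -3            -1
drop duplicate site (keep=last):
      site  battery  drift  drift_plus_2
1    tower       92     -4            -2
4      lab       58     -5            -3
10   field       16      2             4
12    roof       55      2             4
13  garage       95     -1             1
14    dock       61     -3            -1
take 5 rows with largest drift:
      site  battery  drift  drift_plus_2
10   field       16      2             4
12    roof       55      2             4
13  garage       95     -1             1
14    dock       61     -3            -1
1    tower       92     -4            -2
filter rows where drift_plus_2 >= 1:
      site  battery  drift  drift_plus_2
10   field       16      2             4
12    roof       55      2             4
13  garage       95     -1             1
take 2 rows with smallest battery:
     site  battery  drift  drift_plus_2
10  field       16      2             4
12   roof       55      2             4
Taking the sum of column 'drift_plus_2' gives 8.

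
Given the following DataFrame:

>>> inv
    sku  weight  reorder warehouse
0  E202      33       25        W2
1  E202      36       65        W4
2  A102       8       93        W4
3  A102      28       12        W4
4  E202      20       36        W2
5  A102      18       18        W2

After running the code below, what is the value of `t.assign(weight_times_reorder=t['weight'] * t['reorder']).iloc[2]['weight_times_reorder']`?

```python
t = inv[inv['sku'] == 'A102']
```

324

filter rows where sku == 'A102':
    sku  weight  reorder warehouse
2  A102       8       93        W4
3  A102      28       12        W4
5  A102      18       18        W2
add column weight_times_reorder = t['weight'] * t['reorder']:
    sku  weight  reorder warehouse  weight_times_reorder
2  A102       8       93        W4                   744
3  A102      28       12        W4                   336
5  A102      18       18        W2                   324
Then the value at position 2, column 'weight_times_reorder': 324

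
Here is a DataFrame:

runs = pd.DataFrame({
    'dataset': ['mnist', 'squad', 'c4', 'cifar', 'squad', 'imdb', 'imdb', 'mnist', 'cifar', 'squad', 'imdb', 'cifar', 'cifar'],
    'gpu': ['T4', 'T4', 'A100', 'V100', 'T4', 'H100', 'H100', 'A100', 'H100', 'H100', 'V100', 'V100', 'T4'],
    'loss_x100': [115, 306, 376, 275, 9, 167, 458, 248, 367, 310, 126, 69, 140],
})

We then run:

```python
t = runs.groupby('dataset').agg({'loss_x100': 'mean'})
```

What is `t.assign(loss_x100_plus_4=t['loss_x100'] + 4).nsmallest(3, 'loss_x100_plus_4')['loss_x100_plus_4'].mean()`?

204.861111111

group by dataset, mean of loss_x100:
          loss_x100
dataset            
c4       376.000000
cifar    212.750000
imdb     250.333333
mnist    181.500000
squad    208.333333
add column loss_x100_plus_4 = t['loss_x100'] + 4:
          loss_x100  loss_x100_plus_4
dataset                              
c4       376.000000        380.000000
cifar    212.750000        216.750000
imdb     250.333333        254.333333
mnist    181.500000        185.500000
squad    208.333333        212.333333
take 3 rows with smallest loss_x100_plus_4:
          loss_x100  loss_x100_plus_4
dataset                              
mnist    181.500000        185.500000
squad    208.333333        212.333333
cifar    212.750000        216.750000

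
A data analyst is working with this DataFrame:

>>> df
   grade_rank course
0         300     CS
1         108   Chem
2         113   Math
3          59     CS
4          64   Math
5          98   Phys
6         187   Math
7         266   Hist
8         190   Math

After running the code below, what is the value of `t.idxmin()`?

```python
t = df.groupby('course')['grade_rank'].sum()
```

group by course, sum of grade_rank:
course
CS      359
Chem    108
Hist    266
Math    554
Phys     98
Name: grade_rank, dtype: int64
Then the label with the smallest value: Phys

Phys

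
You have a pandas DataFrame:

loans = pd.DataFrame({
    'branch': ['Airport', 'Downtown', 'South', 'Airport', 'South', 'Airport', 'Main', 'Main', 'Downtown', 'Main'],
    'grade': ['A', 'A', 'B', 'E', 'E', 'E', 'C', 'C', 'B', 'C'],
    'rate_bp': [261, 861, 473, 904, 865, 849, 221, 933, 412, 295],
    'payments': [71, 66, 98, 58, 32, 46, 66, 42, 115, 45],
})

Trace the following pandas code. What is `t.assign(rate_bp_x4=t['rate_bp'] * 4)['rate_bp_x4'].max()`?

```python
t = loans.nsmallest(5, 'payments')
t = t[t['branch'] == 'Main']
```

3732

take 5 rows with smallest payments:
    branch grade  rate_bp  payments
4    South     E      865        32
7     Main     C      933        42
9     Main     C      295        45
5  Airport     E      849        46
3  Airport     E      904        58
filter rows where branch == 'Main':
  branch grade  rate_bp  payments
7   Main     C      933        42
9   Main     C      295        45
add column rate_bp_x4 = t['rate_bp'] * 4:
  branch grade  rate_bp  payments  rate_bp_x4
7   Main     C      933        42        3732
9   Main     C      295        45        1180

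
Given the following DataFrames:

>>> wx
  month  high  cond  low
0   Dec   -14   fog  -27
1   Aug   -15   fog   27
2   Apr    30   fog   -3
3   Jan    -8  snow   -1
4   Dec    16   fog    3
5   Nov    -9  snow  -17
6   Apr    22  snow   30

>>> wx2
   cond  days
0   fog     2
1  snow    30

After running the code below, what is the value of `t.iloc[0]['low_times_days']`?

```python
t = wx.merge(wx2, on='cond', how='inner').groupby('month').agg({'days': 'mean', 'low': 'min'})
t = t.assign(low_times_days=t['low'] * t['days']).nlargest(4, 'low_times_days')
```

merge on 'cond' (how='inner') → 7 rows:
  month  high  cond  low  days
0   Dec   -14   fog  -27     2
1   Aug   -15   fog   27     2
2   Apr    30   fog   -3     2
3   Jan    -8  snow   -1    30
4   Dec    16   fog    3     2
5   Nov    -9  snow  -17    30
6   Apr    22  snow   30    30
group by month: mean(days), min(low):
       days  low
month           
Apr    16.0   -3
Aug     2.0   27
Dec     2.0  -27
Jan    30.0   -1
Nov    30.0  -17
add column low_times_days = t['low'] * t['days']:
       days  low  low_times_days
month                           
Apr    16.0   -3           -48.0
Aug     2.0   27            54.0
Dec     2.0  -27           -54.0
Jan    30.0   -1           -30.0
Nov    30.0  -17          -510.0
take 4 rows with largest low_times_days:
       days  low  low_times_days
month                           
Aug     2.0   27            54.0
Jan    30.0   -1           -30.0
Apr    16.0   -3           -48.0
Dec     2.0  -27           -54.0

54.0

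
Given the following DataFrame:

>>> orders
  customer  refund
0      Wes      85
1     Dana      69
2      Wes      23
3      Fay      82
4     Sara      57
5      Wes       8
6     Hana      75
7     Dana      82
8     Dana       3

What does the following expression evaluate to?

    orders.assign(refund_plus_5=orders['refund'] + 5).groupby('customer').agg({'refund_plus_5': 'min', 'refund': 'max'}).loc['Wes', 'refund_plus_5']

add column refund_plus_5 = orders['refund'] + 5:
  customer  refund  refund_plus_5
0      Wes      85             90
1     Dana      69             74
2      Wes      23             28
3      Fay      82             87
4     Sara      57             62
5      Wes       8             13
6     Hana      75             80
7     Dana      82             87
8     Dana       3              8
group by customer: min(refund_plus_5), max(refund):
          refund_plus_5  refund
customer                       
Dana                  8      82
Fay                  87      82
Hana                 80      75
Sara                 62      57
Wes                  13      85
Finally, value at row 'Wes', column 'refund_plus_5' = 13.

13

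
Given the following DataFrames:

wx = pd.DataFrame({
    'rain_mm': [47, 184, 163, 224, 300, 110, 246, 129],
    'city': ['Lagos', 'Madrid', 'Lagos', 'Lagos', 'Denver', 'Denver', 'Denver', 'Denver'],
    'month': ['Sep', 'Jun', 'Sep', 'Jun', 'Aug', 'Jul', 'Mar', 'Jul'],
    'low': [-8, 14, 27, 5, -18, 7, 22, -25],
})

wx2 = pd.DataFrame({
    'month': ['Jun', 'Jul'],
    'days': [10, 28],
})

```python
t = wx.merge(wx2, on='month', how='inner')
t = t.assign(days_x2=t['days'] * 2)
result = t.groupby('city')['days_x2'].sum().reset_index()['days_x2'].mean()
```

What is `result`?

50.6666666667

merge on 'month' (how='inner') → 4 rows:
   rain_mm    city month  low  days
0      184  Madrid   Jun   14    10
1      224   Lagos   Jun    5    10
2      110  Denver   Jul    7    28
3      129  Denver   Jul  -25    28
add column days_x2 = t['days'] * 2:
   rain_mm    city month  low  days  days_x2
0      184  Madrid   Jun   14    10       20
1      224   Lagos   Jun    5    10       20
2      110  Denver   Jul    7    28       56
3      129  Denver   Jul  -25    28       56
group by city, sum of days_x2:
city
Denver    112
Lagos      20
Madrid     20
Name: days_x2, dtype: int64
reset_index():
     city  days_x2
0  Denver      112
1   Lagos       20
2  Madrid       20
Hence 50.6666666667.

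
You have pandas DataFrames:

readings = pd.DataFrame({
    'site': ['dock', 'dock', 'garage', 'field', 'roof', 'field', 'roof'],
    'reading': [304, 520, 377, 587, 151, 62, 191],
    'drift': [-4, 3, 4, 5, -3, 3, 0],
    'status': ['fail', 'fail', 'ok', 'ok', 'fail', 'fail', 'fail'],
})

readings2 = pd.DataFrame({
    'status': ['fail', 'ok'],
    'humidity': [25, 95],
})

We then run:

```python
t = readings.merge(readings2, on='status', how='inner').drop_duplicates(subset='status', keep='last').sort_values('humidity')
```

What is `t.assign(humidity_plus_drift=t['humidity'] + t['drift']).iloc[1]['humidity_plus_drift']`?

merge on 'status' (how='inner') → 7 rows:
     site  reading  drift status  humidity
0    dock      304     -4   fail        25
1    dock      520      3   fail        25
2  garage      377      4     ok        95
3   field      587      5     ok        95
4    roof      151     -3   fail        25
5   field       62      3   fail        25
6    roof      191      0   fail        25
drop duplicate status (keep=last):
    site  reading  drift status  humidity
3  field      587      5     ok        95
6   roof      191      0   fail        25
sort by humidity:
    site  reading  drift status  humidity
6   roof      191      0   fail        25
3  field      587      5     ok        95
add column humidity_plus_drift = t['humidity'] + t['drift']:
    site  reading  drift status  humidity  humidity_plus_drift
6   roof      191      0   fail        25                   25
3  field      587      5     ok        95                  100
Finally, value at position 1, column 'humidity_plus_drift' = 100.

100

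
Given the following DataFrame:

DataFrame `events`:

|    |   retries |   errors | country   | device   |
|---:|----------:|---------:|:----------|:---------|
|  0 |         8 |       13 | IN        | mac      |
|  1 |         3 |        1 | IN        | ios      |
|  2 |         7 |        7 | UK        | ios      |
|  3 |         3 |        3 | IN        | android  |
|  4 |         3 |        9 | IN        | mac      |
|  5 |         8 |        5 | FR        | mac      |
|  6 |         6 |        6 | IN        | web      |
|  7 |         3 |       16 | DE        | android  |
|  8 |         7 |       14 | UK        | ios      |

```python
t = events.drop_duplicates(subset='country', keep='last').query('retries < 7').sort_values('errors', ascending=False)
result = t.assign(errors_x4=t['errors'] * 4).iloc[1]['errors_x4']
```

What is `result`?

drop duplicate country (keep=last):
   retries  errors country   device
5        8       5      FR      mac
6        6       6      IN      web
7        3      16      DE  android
8        7      14      UK      ios
filter rows where retries < 7:
   retries  errors country   device
6        6       6      IN      web
7        3      16      DE  android
sort by errors descending:
   retries  errors country   device
7        3      16      DE  android
6        6       6      IN      web
add column errors_x4 = t['errors'] * 4:
   retries  errors country   device  errors_x4
7        3      16      DE  android         64
6        6       6      IN      web         24

24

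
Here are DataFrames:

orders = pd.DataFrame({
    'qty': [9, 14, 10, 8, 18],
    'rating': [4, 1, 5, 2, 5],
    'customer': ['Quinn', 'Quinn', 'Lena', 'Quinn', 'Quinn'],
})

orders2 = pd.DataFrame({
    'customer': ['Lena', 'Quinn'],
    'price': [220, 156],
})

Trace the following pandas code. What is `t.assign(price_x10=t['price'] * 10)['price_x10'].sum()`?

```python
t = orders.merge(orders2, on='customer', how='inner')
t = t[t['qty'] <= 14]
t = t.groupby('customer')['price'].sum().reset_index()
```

merge on 'customer' (how='inner') → 5 rows:
   qty  rating customer  price
0    9       4    Quinn    156
1   14       1    Quinn    156
2   10       5     Lena    220
3    8       2    Quinn    156
4   18       5    Quinn    156
filter rows where qty <= 14:
   qty  rating customer  price
0    9       4    Quinn    156
1   14       1    Quinn    156
2   10       5     Lena    220
3    8       2    Quinn    156
group by customer, sum of price:
customer
Lena     220
Quinn    468
Name: price, dtype: int64
reset_index():
  customer  price
0     Lena    220
1    Quinn    468
add column price_x10 = t['price'] * 10:
  customer  price  price_x10
0     Lena    220       2200
1    Quinn    468       4680
Finally, sum of column 'price_x10' = 6880.

6880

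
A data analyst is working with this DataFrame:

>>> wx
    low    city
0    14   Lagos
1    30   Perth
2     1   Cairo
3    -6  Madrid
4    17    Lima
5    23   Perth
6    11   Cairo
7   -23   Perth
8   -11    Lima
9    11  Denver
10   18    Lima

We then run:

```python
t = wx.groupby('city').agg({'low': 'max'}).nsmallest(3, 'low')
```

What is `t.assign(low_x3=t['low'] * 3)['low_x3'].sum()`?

group by city, max of low:
        low
city       
Cairo    11
Denver   11
Lagos    14
Lima     18
Madrid   -6
Perth    30
take 3 rows with smallest low:
        low
city       
Madrid   -6
Cairo    11
Denver   11
add column low_x3 = t['low'] * 3:
        low  low_x3
city               
Madrid   -6     -18
Cairo    11      33
Denver   11      33
Reading off the sum of column 'low_x3', we get 48.

48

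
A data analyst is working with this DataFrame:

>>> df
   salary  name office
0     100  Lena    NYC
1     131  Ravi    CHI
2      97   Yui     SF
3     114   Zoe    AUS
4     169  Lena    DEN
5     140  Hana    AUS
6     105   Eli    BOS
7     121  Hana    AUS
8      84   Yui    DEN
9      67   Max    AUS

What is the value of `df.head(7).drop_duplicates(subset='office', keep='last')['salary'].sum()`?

742

take first 7 rows:
   salary  name office
0     100  Lena    NYC
1     131  Ravi    CHI
2      97   Yui     SF
3     114   Zoe    AUS
4     169  Lena    DEN
5     140  Hana    AUS
6     105   Eli    BOS
drop duplicate office (keep=last):
   salary  name office
0     100  Lena    NYC
1     131  Ravi    CHI
2      97   Yui     SF
4     169  Lena    DEN
5     140  Hana    AUS
6     105   Eli    BOS
Then the sum of column 'salary': 742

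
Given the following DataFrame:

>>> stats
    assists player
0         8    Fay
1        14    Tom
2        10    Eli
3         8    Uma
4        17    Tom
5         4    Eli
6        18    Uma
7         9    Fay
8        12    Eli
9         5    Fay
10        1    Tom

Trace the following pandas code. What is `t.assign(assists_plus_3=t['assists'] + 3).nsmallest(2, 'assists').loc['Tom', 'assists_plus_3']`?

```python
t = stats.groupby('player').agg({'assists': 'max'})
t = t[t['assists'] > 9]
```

20

group by player, max of assists:
        assists
player         
Eli          12
Fay           9
Tom          17
Uma          18
filter rows where assists > 9:
        assists
player         
Eli          12
Tom          17
Uma          18
add column assists_plus_3 = t['assists'] + 3:
        assists  assists_plus_3
player                         
Eli          12              15
Tom          17              20
Uma          18              21
take 2 rows with smallest assists:
        assists  assists_plus_3
player                         
Eli          12              15
Tom          17              20
Taking the value at row 'Tom', column 'assists_plus_3' gives 20.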